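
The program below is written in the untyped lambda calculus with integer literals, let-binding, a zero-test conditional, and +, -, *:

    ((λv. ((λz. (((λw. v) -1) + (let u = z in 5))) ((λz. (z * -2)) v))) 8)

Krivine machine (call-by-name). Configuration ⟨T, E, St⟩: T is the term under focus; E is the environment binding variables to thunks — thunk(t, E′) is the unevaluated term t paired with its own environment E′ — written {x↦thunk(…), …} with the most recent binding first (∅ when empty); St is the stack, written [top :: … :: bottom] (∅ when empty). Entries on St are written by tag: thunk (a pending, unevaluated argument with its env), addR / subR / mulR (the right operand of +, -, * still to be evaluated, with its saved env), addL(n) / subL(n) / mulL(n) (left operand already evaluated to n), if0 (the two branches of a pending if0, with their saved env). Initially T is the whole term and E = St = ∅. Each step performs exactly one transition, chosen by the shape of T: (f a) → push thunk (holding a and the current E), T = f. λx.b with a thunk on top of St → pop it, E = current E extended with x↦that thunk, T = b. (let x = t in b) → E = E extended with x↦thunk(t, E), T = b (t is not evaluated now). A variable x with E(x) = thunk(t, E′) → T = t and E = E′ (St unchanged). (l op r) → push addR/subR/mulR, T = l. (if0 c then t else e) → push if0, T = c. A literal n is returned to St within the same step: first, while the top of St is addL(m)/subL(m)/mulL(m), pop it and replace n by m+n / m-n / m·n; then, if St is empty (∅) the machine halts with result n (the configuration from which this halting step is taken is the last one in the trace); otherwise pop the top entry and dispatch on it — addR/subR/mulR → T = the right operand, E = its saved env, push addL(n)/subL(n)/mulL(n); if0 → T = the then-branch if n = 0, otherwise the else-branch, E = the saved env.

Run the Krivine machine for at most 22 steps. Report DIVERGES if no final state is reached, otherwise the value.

Answer: 13

Derivation:
0. ⟨T=((λv. ((λz. (((λw. v) -1) + (let u = z in 5))) ((λz. (z * -2)) v))) 8); E=∅; St=∅⟩
1. ⟨T=(λv. ((λz. (((λw. v) -1) + (let u = z in 5))) ((λz. (z * -2)) v))); E=∅; St=[thunk]⟩
2. ⟨T=((λz. (((λw. v) -1) + (let u = z in 5))) ((λz. (z * -2)) v)); E={v↦thunk(8, ∅)}; St=∅⟩
3. ⟨T=(λz. (((λw. v) -1) + (let u = z in 5))); E={v↦thunk(8, ∅)}; St=[thunk]⟩
4. ⟨T=(((λw. v) -1) + (let u = z in 5)); E={z↦thunk(((λz. (z * -2)) v), {v↦thunk(8, ∅)}), v↦thunk(8, ∅)}; St=∅⟩
5. ⟨T=((λw. v) -1); E={z↦thunk(((λz. (z * -2)) v), {v↦thunk(8, ∅)}), v↦thunk(8, ∅)}; St=[addR]⟩
6. ⟨T=(λw. v); E={z↦thunk(((λz. (z * -2)) v), {v↦thunk(8, ∅)}), v↦thunk(8, ∅)}; St=[thunk :: addR]⟩
7. ⟨T=v; E={w↦thunk(-1, {z↦thunk(((λz. (z * -2)) v), {v↦thunk(8, ∅)}), v↦thunk(8, ∅)}), z↦thunk(((λz. (z * -2)) v), {v↦thunk(8, ∅)}), v↦thunk(8, ∅)}; St=[addR]⟩
8. ⟨T=8; E=∅; St=[addR]⟩
9. ⟨T=(let u = z in 5); E={z↦thunk(((λz. (z * -2)) v), {v↦thunk(8, ∅)}), v↦thunk(8, ∅)}; St=[addL(8)]⟩
10. ⟨T=5; E={u↦thunk(z, {z↦thunk(((λz. (z * -2)) v), {v↦thunk(8, ∅)}), v↦thunk(8, ∅)}), z↦thunk(((λz. (z * -2)) v), {v↦thunk(8, ∅)}), v↦thunk(8, ∅)}; St=[addL(8)]⟩
→ final value 13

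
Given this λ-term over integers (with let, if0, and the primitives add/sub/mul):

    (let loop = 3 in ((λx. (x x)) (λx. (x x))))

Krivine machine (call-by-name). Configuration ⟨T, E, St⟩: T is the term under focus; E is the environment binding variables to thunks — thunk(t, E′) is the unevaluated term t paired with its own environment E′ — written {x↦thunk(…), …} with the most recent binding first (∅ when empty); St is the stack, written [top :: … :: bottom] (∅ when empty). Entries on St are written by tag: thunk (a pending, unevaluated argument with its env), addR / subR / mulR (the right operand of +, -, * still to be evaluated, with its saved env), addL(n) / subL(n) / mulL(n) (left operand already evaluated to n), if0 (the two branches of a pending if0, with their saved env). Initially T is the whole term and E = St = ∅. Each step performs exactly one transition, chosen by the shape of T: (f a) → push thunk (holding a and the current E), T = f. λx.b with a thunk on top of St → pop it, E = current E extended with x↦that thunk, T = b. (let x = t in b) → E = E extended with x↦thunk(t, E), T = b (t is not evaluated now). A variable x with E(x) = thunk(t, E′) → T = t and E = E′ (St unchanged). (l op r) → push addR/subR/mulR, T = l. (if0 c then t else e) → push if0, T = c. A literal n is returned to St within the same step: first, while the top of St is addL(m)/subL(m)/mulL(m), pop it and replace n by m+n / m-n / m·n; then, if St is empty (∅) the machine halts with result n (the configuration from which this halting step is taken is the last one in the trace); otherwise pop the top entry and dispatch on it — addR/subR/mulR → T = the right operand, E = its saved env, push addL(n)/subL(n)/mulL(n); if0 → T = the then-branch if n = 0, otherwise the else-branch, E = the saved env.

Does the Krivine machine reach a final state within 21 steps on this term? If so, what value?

[0] <T=(let loop = 3 in ((λx. (x x)) (λx. (x x)))), E=∅, St=∅>
[1] <T=((λx. (x x)) (λx. (x x))), E={loop↦thunk(3, ∅)}, St=∅>
[2] <T=(λx. (x x)), E={loop↦thunk(3, ∅)}, St=[thunk]>
[3] <T=(x x), E={x↦thunk((λx. (x x)), {loop↦thunk(3, ∅)}), loop↦thunk(3, ∅)}, St=∅>
[4] <T=x, E={x↦thunk((λx. (x x)), {loop↦thunk(3, ∅)}), loop↦thunk(3, ∅)}, St=[thunk]>
[5] <T=(λx. (x x)), E={loop↦thunk(3, ∅)}, St=[thunk]>
[6] <T=(x x), E={x↦thunk(x, {x↦thunk((λx. (x x)), {loop↦thunk(3, ∅)}), loop↦thunk(3, ∅)}), loop↦thunk(3, ∅)}, St=∅>
[7] <T=x, E={x↦thunk(x, {x↦thunk((λx. (x x)), {loop↦thunk(3, ∅)}), loop↦thunk(3, ∅)}), loop↦thunk(3, ∅)}, St=[thunk]>
[8] <T=x, E={x↦thunk((λx. (x x)), {loop↦thunk(3, ∅)}), loop↦thunk(3, ∅)}, St=[thunk]>
[9] <T=(λx. (x x)), E={loop↦thunk(3, ∅)}, St=[thunk]>
[10] <T=(x x), E={x↦thunk(x, {x↦thunk(x, {x↦thunk((λx. (x x)), {loop↦thunk(3, ∅)}), loop↦thunk(3, ∅)}), loop↦thunk(3, ∅)}), loop↦thunk(3, ∅)}, St=∅>
[11] <T=x, E={x↦thunk(x, {x↦thunk(x, {x↦thunk((λx. (x x)), {loop↦thunk(3, ∅)}), loop↦thunk(3, ∅)}), loop↦thunk(3, ∅)}), loop↦thunk(3, ∅)}, St=[thunk]>
[12] <T=x, E={x↦thunk(x, {x↦thunk((λx. (x x)), {loop↦thunk(3, ∅)}), loop↦thunk(3, ∅)}), loop↦thunk(3, ∅)}, St=[thunk]>
[13] <T=x, E={x↦thunk((λx. (x x)), {loop↦thunk(3, ∅)}), loop↦thunk(3, ∅)}, St=[thunk]>
[14] <T=(λx. (x x)), E={loop↦thunk(3, ∅)}, St=[thunk]>
[15] <T=(x x), E={x↦thunk(x, {x↦thunk(x, {x↦thunk(x, {x↦thunk((λx. (x x)), {loop↦thunk(3, ∅)}), loop↦thunk(3, ∅)}), loop↦thunk(3, ∅)}), loop↦thunk(3, ∅)}), loop↦thunk(3, ∅)}, St=∅>
[16] <T=x, E={x↦thunk(x, {x↦thunk(x, {x↦thunk(x, {x↦thunk((λx. (x x)), {loop↦thunk(3, ∅)}), loop↦thunk(3, ∅)}), loop↦thunk(3, ∅)}), loop↦thunk(3, ∅)}), loop↦thunk(3, ∅)}, St=[thunk]>
[17] <T=x, E={x↦thunk(x, {x↦thunk(x, {x↦thunk((λx. (x x)), {loop↦thunk(3, ∅)}), loop↦thunk(3, ∅)}), loop↦thunk(3, ∅)}), loop↦thunk(3, ∅)}, St=[thunk]>
[18] <T=x, E={x↦thunk(x, {x↦thunk((λx. (x x)), {loop↦thunk(3, ∅)}), loop↦thunk(3, ∅)}), loop↦thunk(3, ∅)}, St=[thunk]>
[19] <T=x, E={x↦thunk((λx. (x x)), {loop↦thunk(3, ∅)}), loop↦thunk(3, ∅)}, St=[thunk]>
[20] <T=(λx. (x x)), E={loop↦thunk(3, ∅)}, St=[thunk]>
[21] <T=(x x), E={x↦thunk(x, {x↦thunk(x, {x↦thunk(x, {x↦thunk(x, {x↦thunk((λx. (x x)), {loop↦thunk(3, ∅)}), loop↦thunk(3, ∅)}), loop↦thunk(3, ∅)}), loop↦thunk(3, ∅)}), loop↦thunk(3, ∅)}), loop↦thunk(3, ∅)}, St=∅>
→ 21 transitions taken and the configuration is still not final: no result within 21 steps

Answer: DIVERGES (no final state within 21 steps)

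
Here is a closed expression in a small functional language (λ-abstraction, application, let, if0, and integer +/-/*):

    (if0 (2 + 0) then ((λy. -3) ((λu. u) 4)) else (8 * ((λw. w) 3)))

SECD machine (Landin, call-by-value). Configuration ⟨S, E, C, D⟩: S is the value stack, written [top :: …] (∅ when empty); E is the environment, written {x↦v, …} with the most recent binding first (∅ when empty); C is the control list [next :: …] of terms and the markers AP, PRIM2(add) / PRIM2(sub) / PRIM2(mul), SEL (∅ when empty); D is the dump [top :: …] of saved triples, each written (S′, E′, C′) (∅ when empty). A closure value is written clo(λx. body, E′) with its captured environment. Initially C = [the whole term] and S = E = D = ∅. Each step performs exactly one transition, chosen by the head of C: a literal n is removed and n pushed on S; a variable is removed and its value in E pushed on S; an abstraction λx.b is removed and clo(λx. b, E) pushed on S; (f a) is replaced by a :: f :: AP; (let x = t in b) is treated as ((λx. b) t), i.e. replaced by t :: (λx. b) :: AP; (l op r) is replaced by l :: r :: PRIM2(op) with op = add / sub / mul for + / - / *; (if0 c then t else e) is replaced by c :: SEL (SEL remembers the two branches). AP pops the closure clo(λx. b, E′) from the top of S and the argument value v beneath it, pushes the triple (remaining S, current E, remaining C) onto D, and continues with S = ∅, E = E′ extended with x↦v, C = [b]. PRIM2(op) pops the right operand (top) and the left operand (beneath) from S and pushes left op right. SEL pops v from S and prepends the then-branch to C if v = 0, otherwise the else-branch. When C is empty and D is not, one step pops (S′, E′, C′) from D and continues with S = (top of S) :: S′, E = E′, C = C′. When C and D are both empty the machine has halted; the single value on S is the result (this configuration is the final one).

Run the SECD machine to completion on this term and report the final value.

[0] [S=∅ | E=∅ | C=[(if0 (2 + 0) then ((λy. -3) ((λu. u) 4)) else (8 * ((λw. w) 3)))] | D=∅]
[1] [S=∅ | E=∅ | C=[(2 + 0) :: SEL] | D=∅]
[2] [S=∅ | E=∅ | C=[2 :: 0 :: PRIM2(add) :: SEL] | D=∅]
[3] [S=[2] | E=∅ | C=[0 :: PRIM2(add) :: SEL] | D=∅]
[4] [S=[0 :: 2] | E=∅ | C=[PRIM2(add) :: SEL] | D=∅]
[5] [S=[2] | E=∅ | C=[SEL] | D=∅]
[6] [S=∅ | E=∅ | C=[(8 * ((λw. w) 3))] | D=∅]
[7] [S=∅ | E=∅ | C=[8 :: ((λw. w) 3) :: PRIM2(mul)] | D=∅]
[8] [S=[8] | E=∅ | C=[((λw. w) 3) :: PRIM2(mul)] | D=∅]
[9] [S=[8] | E=∅ | C=[3 :: (λw. w) :: AP :: PRIM2(mul)] | D=∅]
[10] [S=[3 :: 8] | E=∅ | C=[(λw. w) :: AP :: PRIM2(mul)] | D=∅]
[11] [S=[clo(λw. w, ∅) :: 3 :: 8] | E=∅ | C=[AP :: PRIM2(mul)] | D=∅]
[12] [S=∅ | E={w↦3} | C=[w] | D=[([8], ∅, [PRIM2(mul)])]]
[13] [S=[3] | E={w↦3} | C=∅ | D=[([8], ∅, [PRIM2(mul)])]]
[14] [S=[3 :: 8] | E=∅ | C=[PRIM2(mul)] | D=∅]
[15] [S=[24] | E=∅ | C=∅ | D=∅]
→ final value 24

Answer: 24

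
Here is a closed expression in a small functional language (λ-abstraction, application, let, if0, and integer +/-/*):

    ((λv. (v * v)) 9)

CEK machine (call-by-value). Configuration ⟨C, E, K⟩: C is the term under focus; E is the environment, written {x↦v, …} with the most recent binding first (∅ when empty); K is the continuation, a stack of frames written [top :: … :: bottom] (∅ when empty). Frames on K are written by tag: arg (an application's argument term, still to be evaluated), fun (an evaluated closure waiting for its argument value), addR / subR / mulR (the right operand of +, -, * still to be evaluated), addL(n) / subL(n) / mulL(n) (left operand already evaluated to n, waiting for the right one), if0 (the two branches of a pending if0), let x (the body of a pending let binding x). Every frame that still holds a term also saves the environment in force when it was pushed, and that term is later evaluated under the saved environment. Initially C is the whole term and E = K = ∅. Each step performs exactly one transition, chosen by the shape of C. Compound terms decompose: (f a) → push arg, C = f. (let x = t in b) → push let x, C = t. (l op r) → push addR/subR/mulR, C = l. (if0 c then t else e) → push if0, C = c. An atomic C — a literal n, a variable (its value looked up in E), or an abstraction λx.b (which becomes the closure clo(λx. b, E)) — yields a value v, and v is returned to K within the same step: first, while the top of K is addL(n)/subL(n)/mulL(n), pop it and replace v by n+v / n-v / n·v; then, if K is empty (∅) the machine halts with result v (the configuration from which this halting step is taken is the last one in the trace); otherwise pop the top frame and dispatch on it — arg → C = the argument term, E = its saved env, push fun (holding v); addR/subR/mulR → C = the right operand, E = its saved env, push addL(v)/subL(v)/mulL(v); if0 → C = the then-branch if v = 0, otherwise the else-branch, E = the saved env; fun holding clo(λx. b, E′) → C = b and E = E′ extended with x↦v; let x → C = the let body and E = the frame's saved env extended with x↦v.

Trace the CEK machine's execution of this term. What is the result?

[0] <C=((λv. (v * v)) 9), E=∅, K=∅>
[1] <C=(λv. (v * v)), E=∅, K=[arg]>
[2] <C=9, E=∅, K=[fun]>
[3] <C=(v * v), E={v↦9}, K=∅>
[4] <C=v, E={v↦9}, K=[mulR]>
[5] <C=v, E={v↦9}, K=[mulL(9)]>
→ final value 81

Answer: 81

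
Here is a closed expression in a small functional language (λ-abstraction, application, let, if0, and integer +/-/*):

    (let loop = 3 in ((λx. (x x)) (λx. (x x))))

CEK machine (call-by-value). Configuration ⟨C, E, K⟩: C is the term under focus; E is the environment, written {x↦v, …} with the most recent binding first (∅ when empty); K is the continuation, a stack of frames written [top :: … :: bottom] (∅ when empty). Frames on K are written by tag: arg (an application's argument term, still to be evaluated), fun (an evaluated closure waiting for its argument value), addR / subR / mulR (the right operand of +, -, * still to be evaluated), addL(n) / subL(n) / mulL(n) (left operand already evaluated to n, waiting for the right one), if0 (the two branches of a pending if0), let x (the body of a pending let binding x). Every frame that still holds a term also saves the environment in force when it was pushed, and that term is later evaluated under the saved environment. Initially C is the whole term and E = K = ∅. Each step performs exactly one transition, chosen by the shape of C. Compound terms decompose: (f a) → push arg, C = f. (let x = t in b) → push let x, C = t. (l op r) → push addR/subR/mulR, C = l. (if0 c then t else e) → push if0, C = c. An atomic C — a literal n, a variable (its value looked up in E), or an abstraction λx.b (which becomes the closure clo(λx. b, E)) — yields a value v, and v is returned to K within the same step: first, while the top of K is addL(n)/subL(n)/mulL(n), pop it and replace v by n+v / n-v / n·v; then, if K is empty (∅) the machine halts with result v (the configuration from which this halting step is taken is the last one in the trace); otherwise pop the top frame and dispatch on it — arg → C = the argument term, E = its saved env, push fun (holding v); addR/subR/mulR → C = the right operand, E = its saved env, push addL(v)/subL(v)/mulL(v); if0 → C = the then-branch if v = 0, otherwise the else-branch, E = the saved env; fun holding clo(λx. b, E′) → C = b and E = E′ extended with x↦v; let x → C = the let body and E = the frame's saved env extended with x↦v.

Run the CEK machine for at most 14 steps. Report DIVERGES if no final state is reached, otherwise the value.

step 0: [C=(let loop = 3 in ((λx. (x x)) (λx. (x x)))) | E=∅ | K=∅]
step 1: [C=3 | E=∅ | K=[let loop]]
step 2: [C=((λx. (x x)) (λx. (x x))) | E={loop↦3} | K=∅]
step 3: [C=(λx. (x x)) | E={loop↦3} | K=[arg]]
step 4: [C=(λx. (x x)) | E={loop↦3} | K=[fun]]
step 5: [C=(x x) | E={x↦clo(λx. (x x), {loop↦3}), loop↦3} | K=∅]
step 6: [C=x | E={x↦clo(λx. (x x), {loop↦3}), loop↦3} | K=[arg]]
step 7: [C=x | E={x↦clo(λx. (x x), {loop↦3}), loop↦3} | K=[fun]]
… configuration repeats with period 3 (steps 5–7 recur indefinitely) …

Answer: DIVERGES (no final state within 14 steps)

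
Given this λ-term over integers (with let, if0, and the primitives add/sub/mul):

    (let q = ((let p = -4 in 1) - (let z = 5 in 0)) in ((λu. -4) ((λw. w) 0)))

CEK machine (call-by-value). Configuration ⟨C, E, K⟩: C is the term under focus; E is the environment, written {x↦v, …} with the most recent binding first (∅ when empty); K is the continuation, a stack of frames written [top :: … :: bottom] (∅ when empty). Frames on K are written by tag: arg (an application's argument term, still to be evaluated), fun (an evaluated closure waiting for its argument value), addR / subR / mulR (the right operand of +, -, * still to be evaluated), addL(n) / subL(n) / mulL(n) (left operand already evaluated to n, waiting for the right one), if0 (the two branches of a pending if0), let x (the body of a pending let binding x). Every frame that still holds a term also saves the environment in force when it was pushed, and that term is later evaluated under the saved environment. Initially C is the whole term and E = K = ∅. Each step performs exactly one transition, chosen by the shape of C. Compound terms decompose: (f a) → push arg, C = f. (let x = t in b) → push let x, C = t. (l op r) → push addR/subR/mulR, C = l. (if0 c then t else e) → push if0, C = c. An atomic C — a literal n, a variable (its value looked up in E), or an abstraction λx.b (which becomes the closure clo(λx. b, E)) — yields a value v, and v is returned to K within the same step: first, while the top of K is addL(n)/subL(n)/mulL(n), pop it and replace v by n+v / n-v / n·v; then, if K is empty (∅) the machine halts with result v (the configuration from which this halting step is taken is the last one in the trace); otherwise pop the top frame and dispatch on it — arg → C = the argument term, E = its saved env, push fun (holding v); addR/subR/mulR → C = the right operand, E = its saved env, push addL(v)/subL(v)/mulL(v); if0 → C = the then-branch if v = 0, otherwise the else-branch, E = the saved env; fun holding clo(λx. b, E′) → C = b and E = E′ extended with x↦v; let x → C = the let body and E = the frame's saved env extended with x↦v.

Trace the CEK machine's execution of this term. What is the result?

step 0: <C=(let q = ((let p = -4 in 1) - (let z = 5 in 0)) in ((λu. -4) ((λw. w) 0))), E=∅, K=∅>
step 1: <C=((let p = -4 in 1) - (let z = 5 in 0)), E=∅, K=[let q]>
step 2: <C=(let p = -4 in 1), E=∅, K=[subR :: let q]>
step 3: <C=-4, E=∅, K=[let p :: subR :: let q]>
step 4: <C=1, E={p↦-4}, K=[subR :: let q]>
step 5: <C=(let z = 5 in 0), E=∅, K=[subL(1) :: let q]>
step 6: <C=5, E=∅, K=[let z :: subL(1) :: let q]>
step 7: <C=0, E={z↦5}, K=[subL(1) :: let q]>
step 8: <C=((λu. -4) ((λw. w) 0)), E={q↦1}, K=∅>
step 9: <C=(λu. -4), E={q↦1}, K=[arg]>
step 10: <C=((λw. w) 0), E={q↦1}, K=[fun]>
step 11: <C=(λw. w), E={q↦1}, K=[arg :: fun]>
step 12: <C=0, E={q↦1}, K=[fun :: fun]>
step 13: <C=w, E={w↦0, q↦1}, K=[fun]>
step 14: <C=-4, E={u↦0, q↦1}, K=∅>
→ final value -4

Answer: -4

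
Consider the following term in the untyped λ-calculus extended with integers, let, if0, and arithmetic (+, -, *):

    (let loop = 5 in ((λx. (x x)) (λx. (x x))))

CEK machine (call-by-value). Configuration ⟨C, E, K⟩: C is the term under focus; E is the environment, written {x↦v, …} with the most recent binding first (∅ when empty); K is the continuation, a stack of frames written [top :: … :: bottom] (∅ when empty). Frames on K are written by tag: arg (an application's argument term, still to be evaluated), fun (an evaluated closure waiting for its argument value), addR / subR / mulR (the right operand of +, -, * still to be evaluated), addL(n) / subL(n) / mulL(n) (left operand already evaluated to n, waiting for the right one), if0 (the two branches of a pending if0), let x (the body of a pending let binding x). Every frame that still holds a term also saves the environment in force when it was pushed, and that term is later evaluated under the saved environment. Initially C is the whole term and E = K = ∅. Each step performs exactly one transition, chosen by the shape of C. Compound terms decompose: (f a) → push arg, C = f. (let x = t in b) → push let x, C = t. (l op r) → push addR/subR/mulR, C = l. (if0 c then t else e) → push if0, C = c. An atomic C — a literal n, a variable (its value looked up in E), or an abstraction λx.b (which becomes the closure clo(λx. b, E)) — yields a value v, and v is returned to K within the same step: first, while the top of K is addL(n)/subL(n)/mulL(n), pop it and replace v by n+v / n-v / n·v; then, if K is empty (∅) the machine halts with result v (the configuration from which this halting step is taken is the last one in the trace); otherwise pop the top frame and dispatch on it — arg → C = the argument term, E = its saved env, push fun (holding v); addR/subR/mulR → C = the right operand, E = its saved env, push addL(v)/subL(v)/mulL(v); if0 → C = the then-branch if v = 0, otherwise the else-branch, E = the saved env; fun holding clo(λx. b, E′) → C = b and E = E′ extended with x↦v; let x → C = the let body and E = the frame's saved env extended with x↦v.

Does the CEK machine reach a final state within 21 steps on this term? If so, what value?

step 0: ⟨C=(let loop = 5 in ((λx. (x x)) (λx. (x x)))); E=∅; K=∅⟩
step 1: ⟨C=5; E=∅; K=[let loop]⟩
step 2: ⟨C=((λx. (x x)) (λx. (x x))); E={loop↦5}; K=∅⟩
step 3: ⟨C=(λx. (x x)); E={loop↦5}; K=[arg]⟩
step 4: ⟨C=(λx. (x x)); E={loop↦5}; K=[fun]⟩
step 5: ⟨C=(x x); E={x↦clo(λx. (x x), {loop↦5}), loop↦5}; K=∅⟩
step 6: ⟨C=x; E={x↦clo(λx. (x x), {loop↦5}), loop↦5}; K=[arg]⟩
step 7: ⟨C=x; E={x↦clo(λx. (x x), {loop↦5}), loop↦5}; K=[fun]⟩
… configuration repeats with period 3 (steps 5–7 recur indefinitely) …

Answer: DIVERGES (no final state within 21 steps)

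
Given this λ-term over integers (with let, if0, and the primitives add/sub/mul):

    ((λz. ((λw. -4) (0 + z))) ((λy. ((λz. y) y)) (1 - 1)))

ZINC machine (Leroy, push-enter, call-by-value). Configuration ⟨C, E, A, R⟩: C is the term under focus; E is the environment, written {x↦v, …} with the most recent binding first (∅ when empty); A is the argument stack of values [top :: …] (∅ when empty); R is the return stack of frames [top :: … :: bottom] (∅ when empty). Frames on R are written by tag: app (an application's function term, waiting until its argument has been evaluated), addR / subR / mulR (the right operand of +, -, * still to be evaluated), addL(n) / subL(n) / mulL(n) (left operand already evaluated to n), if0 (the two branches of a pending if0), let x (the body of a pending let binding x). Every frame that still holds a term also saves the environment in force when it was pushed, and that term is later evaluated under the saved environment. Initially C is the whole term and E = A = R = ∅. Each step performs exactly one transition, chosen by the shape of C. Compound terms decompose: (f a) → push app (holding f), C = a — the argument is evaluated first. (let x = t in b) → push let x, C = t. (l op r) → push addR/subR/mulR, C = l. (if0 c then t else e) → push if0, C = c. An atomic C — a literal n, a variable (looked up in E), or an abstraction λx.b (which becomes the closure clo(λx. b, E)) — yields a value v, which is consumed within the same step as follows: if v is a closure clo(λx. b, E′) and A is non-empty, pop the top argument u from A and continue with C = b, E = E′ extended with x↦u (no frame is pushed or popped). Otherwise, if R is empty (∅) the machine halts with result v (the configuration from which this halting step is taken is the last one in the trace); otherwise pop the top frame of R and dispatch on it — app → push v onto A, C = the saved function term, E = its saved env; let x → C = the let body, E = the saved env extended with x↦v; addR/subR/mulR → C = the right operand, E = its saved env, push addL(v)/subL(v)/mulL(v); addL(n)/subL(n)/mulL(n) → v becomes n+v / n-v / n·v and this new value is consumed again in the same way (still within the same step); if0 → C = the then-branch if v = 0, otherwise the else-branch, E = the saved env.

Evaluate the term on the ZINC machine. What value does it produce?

step 0: ⟨C=((λz. ((λw. -4) (0 + z))) ((λy. ((λz. y) y)) (1 - 1))); E=∅; A=∅; R=∅⟩
step 1: ⟨C=((λy. ((λz. y) y)) (1 - 1)); E=∅; A=∅; R=[app]⟩
step 2: ⟨C=(1 - 1); E=∅; A=∅; R=[app :: app]⟩
step 3: ⟨C=1; E=∅; A=∅; R=[subR :: app :: app]⟩
step 4: ⟨C=1; E=∅; A=∅; R=[subL(1) :: app :: app]⟩
step 5: ⟨C=(λy. ((λz. y) y)); E=∅; A=[0]; R=[app]⟩
step 6: ⟨C=((λz. y) y); E={y↦0}; A=∅; R=[app]⟩
step 7: ⟨C=y; E={y↦0}; A=∅; R=[app :: app]⟩
step 8: ⟨C=(λz. y); E={y↦0}; A=[0]; R=[app]⟩
step 9: ⟨C=y; E={z↦0, y↦0}; A=∅; R=[app]⟩
step 10: ⟨C=(λz. ((λw. -4) (0 + z))); E=∅; A=[0]; R=∅⟩
step 11: ⟨C=((λw. -4) (0 + z)); E={z↦0}; A=∅; R=∅⟩
step 12: ⟨C=(0 + z); E={z↦0}; A=∅; R=[app]⟩
step 13: ⟨C=0; E={z↦0}; A=∅; R=[addR :: app]⟩
step 14: ⟨C=z; E={z↦0}; A=∅; R=[addL(0) :: app]⟩
step 15: ⟨C=(λw. -4); E={z↦0}; A=[0]; R=∅⟩
step 16: ⟨C=-4; E={w↦0, z↦0}; A=∅; R=∅⟩
→ final value -4

Answer: -4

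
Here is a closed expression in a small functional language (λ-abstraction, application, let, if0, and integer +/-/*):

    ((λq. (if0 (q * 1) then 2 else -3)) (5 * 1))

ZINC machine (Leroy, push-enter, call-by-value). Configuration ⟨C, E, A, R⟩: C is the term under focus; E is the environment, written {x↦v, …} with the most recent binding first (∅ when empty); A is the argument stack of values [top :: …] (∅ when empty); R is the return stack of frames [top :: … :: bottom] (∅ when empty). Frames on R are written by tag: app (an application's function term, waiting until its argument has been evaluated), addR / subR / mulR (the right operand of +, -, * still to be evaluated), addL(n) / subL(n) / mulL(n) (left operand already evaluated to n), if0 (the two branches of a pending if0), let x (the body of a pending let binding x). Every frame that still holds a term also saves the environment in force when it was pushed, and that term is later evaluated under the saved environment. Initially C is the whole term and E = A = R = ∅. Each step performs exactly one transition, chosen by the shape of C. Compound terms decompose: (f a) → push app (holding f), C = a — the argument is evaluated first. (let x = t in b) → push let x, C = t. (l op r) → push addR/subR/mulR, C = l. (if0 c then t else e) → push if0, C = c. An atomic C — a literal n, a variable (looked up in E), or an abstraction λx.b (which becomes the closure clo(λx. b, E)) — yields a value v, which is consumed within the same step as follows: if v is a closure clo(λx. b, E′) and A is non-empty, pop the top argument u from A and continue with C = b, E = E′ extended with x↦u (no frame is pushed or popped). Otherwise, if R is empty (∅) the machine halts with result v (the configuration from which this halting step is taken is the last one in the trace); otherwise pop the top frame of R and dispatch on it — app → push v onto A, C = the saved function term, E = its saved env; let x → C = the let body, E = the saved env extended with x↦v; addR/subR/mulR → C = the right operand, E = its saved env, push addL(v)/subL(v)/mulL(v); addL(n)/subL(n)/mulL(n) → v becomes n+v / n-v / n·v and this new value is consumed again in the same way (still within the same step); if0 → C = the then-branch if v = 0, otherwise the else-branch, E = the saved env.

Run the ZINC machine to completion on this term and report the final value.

0. <C=((λq. (if0 (q * 1) then 2 else -3)) (5 * 1)), E=∅, A=∅, R=∅>
1. <C=(5 * 1), E=∅, A=∅, R=[app]>
2. <C=5, E=∅, A=∅, R=[mulR :: app]>
3. <C=1, E=∅, A=∅, R=[mulL(5) :: app]>
4. <C=(λq. (if0 (q * 1) then 2 else -3)), E=∅, A=[5], R=∅>
5. <C=(if0 (q * 1) then 2 else -3), E={q↦5}, A=∅, R=∅>
6. <C=(q * 1), E={q↦5}, A=∅, R=[if0]>
7. <C=q, E={q↦5}, A=∅, R=[mulR :: if0]>
8. <C=1, E={q↦5}, A=∅, R=[mulL(5) :: if0]>
9. <C=-3, E={q↦5}, A=∅, R=∅>
→ final value -3

Answer: -3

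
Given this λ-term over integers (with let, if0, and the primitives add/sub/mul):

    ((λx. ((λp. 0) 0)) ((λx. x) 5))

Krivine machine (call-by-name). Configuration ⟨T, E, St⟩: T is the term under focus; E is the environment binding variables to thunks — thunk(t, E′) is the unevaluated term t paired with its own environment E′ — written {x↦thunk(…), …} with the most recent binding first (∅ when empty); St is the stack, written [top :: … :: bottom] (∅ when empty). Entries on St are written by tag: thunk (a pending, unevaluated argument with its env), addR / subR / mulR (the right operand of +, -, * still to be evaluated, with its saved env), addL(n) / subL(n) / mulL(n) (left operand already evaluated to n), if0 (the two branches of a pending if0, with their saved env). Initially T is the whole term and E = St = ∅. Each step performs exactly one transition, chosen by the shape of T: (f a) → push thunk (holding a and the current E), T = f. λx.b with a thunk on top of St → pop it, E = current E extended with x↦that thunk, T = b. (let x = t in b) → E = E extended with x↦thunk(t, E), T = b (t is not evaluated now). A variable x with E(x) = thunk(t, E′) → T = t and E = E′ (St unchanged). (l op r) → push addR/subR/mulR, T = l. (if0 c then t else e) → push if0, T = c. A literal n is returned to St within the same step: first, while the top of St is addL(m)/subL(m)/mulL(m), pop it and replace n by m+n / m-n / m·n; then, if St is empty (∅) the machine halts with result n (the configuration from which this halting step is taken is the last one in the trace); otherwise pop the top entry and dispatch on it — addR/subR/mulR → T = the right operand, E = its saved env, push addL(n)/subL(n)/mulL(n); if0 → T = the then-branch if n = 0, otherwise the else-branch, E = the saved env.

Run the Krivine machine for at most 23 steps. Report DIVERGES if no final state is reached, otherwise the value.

Answer: 0

Machine steps:
0. <T=((λx. ((λp. 0) 0)) ((λx. x) 5)), E=∅, St=∅>
1. <T=(λx. ((λp. 0) 0)), E=∅, St=[thunk]>
2. <T=((λp. 0) 0), E={x↦thunk(((λx. x) 5), ∅)}, St=∅>
3. <T=(λp. 0), E={x↦thunk(((λx. x) 5), ∅)}, St=[thunk]>
4. <T=0, E={p↦thunk(0, {x↦thunk(((λx. x) 5), ∅)}), x↦thunk(((λx. x) 5), ∅)}, St=∅>
→ final value 0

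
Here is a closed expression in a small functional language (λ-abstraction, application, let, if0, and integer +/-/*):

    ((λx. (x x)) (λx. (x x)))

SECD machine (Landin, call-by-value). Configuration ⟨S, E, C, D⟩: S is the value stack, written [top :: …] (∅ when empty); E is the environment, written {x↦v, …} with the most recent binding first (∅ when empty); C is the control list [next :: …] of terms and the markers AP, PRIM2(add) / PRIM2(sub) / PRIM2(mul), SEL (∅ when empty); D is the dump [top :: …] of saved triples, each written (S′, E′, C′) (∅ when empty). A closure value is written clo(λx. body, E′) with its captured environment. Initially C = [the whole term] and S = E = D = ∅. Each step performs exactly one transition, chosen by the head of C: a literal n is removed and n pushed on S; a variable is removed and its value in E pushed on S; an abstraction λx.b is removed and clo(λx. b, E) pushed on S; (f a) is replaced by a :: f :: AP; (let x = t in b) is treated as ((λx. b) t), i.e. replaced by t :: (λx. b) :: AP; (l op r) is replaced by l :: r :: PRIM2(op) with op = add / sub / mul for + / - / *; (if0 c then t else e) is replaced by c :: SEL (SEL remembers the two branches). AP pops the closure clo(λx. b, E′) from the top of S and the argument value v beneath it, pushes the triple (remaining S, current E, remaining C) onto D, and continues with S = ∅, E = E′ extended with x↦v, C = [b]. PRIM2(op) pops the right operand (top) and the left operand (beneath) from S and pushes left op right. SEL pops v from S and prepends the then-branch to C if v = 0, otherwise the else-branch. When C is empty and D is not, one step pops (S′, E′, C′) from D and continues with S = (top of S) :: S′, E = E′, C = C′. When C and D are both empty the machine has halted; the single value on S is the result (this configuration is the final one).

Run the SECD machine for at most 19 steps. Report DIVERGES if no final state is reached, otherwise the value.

[0] ⟨S=∅; E=∅; C=[((λx. (x x)) (λx. (x x)))]; D=∅⟩
[1] ⟨S=∅; E=∅; C=[(λx. (x x)) :: (λx. (x x)) :: AP]; D=∅⟩
[2] ⟨S=[clo(λx. (x x), ∅)]; E=∅; C=[(λx. (x x)) :: AP]; D=∅⟩
[3] ⟨S=[clo(λx. (x x), ∅) :: clo(λx. (x x), ∅)]; E=∅; C=[AP]; D=∅⟩
[4] ⟨S=∅; E={x↦clo(λx. (x x), ∅)}; C=[(x x)]; D=[(∅, ∅, ∅)]⟩
[5] ⟨S=∅; E={x↦clo(λx. (x x), ∅)}; C=[x :: x :: AP]; D=[(∅, ∅, ∅)]⟩
[6] ⟨S=[clo(λx. (x x), ∅)]; E={x↦clo(λx. (x x), ∅)}; C=[x :: AP]; D=[(∅, ∅, ∅)]⟩
[7] ⟨S=[clo(λx. (x x), ∅) :: clo(λx. (x x), ∅)]; E={x↦clo(λx. (x x), ∅)}; C=[AP]; D=[(∅, ∅, ∅)]⟩
[8] ⟨S=∅; E={x↦clo(λx. (x x), ∅)}; C=[(x x)]; D=[(∅, {x↦clo(λx. (x x), ∅)}, ∅) :: (∅, ∅, ∅)]⟩
[9] ⟨S=∅; E={x↦clo(λx. (x x), ∅)}; C=[x :: x :: AP]; D=[(∅, {x↦clo(λx. (x x), ∅)}, ∅) :: (∅, ∅, ∅)]⟩
[10] ⟨S=[clo(λx. (x x), ∅)]; E={x↦clo(λx. (x x), ∅)}; C=[x :: AP]; D=[(∅, {x↦clo(λx. (x x), ∅)}, ∅) :: (∅, ∅, ∅)]⟩
[11] ⟨S=[clo(λx. (x x), ∅) :: clo(λx. (x x), ∅)]; E={x↦clo(λx. (x x), ∅)}; C=[AP]; D=[(∅, {x↦clo(λx. (x x), ∅)}, ∅) :: (∅, ∅, ∅)]⟩
[12] ⟨S=∅; E={x↦clo(λx. (x x), ∅)}; C=[(x x)]; D=[(∅, {x↦clo(λx. (x x), ∅)}, ∅) :: (∅, {x↦clo(λx. (x x), ∅)}, ∅) :: (∅, ∅, ∅)]⟩
[13] ⟨S=∅; E={x↦clo(λx. (x x), ∅)}; C=[x :: x :: AP]; D=[(∅, {x↦clo(λx. (x x), ∅)}, ∅) :: (∅, {x↦clo(λx. (x x), ∅)}, ∅) :: (∅, ∅, ∅)]⟩
[14] ⟨S=[clo(λx. (x x), ∅)]; E={x↦clo(λx. (x x), ∅)}; C=[x :: AP]; D=[(∅, {x↦clo(λx. (x x), ∅)}, ∅) :: (∅, {x↦clo(λx. (x x), ∅)}, ∅) :: (∅, ∅, ∅)]⟩
[15] ⟨S=[clo(λx. (x x), ∅) :: clo(λx. (x x), ∅)]; E={x↦clo(λx. (x x), ∅)}; C=[AP]; D=[(∅, {x↦clo(λx. (x x), ∅)}, ∅) :: (∅, {x↦clo(λx. (x x), ∅)}, ∅) :: (∅, ∅, ∅)]⟩
[16] ⟨S=∅; E={x↦clo(λx. (x x), ∅)}; C=[(x x)]; D=[(∅, {x↦clo(λx. (x x), ∅)}, ∅) :: (∅, {x↦clo(λx. (x x), ∅)}, ∅) :: (∅, {x↦clo(λx. (x x), ∅)}, ∅) :: (∅, ∅, ∅)]⟩
[17] ⟨S=∅; E={x↦clo(λx. (x x), ∅)}; C=[x :: x :: AP]; D=[(∅, {x↦clo(λx. (x x), ∅)}, ∅) :: (∅, {x↦clo(λx. (x x), ∅)}, ∅) :: (∅, {x↦clo(λx. (x x), ∅)}, ∅) :: (∅, ∅, ∅)]⟩
[18] ⟨S=[clo(λx. (x x), ∅)]; E={x↦clo(λx. (x x), ∅)}; C=[x :: AP]; D=[(∅, {x↦clo(λx. (x x), ∅)}, ∅) :: (∅, {x↦clo(λx. (x x), ∅)}, ∅) :: (∅, {x↦clo(λx. (x x), ∅)}, ∅) :: (∅, ∅, ∅)]⟩
[19] ⟨S=[clo(λx. (x x), ∅) :: clo(λx. (x x), ∅)]; E={x↦clo(λx. (x x), ∅)}; C=[AP]; D=[(∅, {x↦clo(λx. (x x), ∅)}, ∅) :: (∅, {x↦clo(λx. (x x), ∅)}, ∅) :: (∅, {x↦clo(λx. (x x), ∅)}, ∅) :: (∅, ∅, ∅)]⟩
→ 19 transitions taken and the configuration is still not final: no result within 19 steps

Answer: DIVERGES (no final state within 19 steps)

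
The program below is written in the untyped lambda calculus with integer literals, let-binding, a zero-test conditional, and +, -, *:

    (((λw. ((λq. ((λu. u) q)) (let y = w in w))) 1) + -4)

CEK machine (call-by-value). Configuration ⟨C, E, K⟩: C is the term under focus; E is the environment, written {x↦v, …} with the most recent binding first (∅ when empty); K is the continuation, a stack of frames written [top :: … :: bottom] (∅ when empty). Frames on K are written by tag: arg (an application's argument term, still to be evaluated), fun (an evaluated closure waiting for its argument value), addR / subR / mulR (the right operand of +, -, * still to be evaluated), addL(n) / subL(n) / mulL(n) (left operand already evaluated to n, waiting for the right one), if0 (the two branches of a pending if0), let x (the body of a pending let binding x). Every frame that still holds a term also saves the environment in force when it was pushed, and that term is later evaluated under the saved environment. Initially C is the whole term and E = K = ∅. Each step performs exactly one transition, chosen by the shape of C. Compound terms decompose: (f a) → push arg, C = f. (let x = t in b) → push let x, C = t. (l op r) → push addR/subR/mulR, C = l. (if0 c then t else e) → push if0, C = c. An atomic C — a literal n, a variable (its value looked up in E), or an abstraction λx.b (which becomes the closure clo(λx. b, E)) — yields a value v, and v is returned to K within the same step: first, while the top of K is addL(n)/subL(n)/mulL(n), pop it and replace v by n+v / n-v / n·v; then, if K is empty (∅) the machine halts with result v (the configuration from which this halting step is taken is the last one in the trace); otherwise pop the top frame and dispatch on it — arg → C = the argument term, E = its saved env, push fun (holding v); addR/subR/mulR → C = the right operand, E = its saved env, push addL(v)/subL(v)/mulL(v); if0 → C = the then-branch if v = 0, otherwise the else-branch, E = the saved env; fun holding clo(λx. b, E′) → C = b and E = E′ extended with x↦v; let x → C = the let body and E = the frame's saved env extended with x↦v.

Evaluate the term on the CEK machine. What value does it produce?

Answer: -3

Derivation:
0. <C=(((λw. ((λq. ((λu. u) q)) (let y = w in w))) 1) + -4), E=∅, K=∅>
1. <C=((λw. ((λq. ((λu. u) q)) (let y = w in w))) 1), E=∅, K=[addR]>
2. <C=(λw. ((λq. ((λu. u) q)) (let y = w in w))), E=∅, K=[arg :: addR]>
3. <C=1, E=∅, K=[fun :: addR]>
4. <C=((λq. ((λu. u) q)) (let y = w in w)), E={w↦1}, K=[addR]>
5. <C=(λq. ((λu. u) q)), E={w↦1}, K=[arg :: addR]>
6. <C=(let y = w in w), E={w↦1}, K=[fun :: addR]>
7. <C=w, E={w↦1}, K=[let y :: fun :: addR]>
8. <C=w, E={y↦1, w↦1}, K=[fun :: addR]>
9. <C=((λu. u) q), E={q↦1, w↦1}, K=[addR]>
10. <C=(λu. u), E={q↦1, w↦1}, K=[arg :: addR]>
11. <C=q, E={q↦1, w↦1}, K=[fun :: addR]>
12. <C=u, E={u↦1, q↦1, w↦1}, K=[addR]>
13. <C=-4, E=∅, K=[addL(1)]>
→ final value -3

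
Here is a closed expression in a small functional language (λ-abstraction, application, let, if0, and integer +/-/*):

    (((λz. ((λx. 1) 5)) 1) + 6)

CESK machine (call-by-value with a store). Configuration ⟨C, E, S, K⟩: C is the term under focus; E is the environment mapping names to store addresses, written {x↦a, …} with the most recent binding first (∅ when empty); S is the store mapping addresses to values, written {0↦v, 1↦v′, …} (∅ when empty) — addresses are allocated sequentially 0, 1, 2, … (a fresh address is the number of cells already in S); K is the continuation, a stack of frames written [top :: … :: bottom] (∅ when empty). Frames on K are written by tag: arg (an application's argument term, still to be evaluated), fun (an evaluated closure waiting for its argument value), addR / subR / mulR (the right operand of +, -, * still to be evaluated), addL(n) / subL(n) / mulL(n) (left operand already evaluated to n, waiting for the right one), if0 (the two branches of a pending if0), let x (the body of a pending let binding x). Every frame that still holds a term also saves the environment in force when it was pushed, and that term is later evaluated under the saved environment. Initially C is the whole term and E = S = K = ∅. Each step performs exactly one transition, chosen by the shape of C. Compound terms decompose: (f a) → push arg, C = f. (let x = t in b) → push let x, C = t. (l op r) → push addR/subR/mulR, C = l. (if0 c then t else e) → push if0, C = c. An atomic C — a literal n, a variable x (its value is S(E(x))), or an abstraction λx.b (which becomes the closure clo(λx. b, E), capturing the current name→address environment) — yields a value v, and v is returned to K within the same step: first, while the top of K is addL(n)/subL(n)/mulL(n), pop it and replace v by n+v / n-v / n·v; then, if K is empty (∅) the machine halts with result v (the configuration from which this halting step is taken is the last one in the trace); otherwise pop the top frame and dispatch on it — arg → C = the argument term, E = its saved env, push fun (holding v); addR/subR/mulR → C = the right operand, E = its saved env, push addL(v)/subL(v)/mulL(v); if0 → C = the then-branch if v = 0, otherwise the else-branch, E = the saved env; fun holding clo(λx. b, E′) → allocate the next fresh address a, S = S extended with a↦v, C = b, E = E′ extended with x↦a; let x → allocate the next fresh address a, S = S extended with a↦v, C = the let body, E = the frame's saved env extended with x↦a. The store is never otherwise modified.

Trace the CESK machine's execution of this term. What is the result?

0. <C=(((λz. ((λx. 1) 5)) 1) + 6), E=∅, S=∅, K=∅>
1. <C=((λz. ((λx. 1) 5)) 1), E=∅, S=∅, K=[addR]>
2. <C=(λz. ((λx. 1) 5)), E=∅, S=∅, K=[arg :: addR]>
3. <C=1, E=∅, S=∅, K=[fun :: addR]>
4. <C=((λx. 1) 5), E={z↦0}, S={0↦1}, K=[addR]>
5. <C=(λx. 1), E={z↦0}, S={0↦1}, K=[arg :: addR]>
6. <C=5, E={z↦0}, S={0↦1}, K=[fun :: addR]>
7. <C=1, E={x↦1, z↦0}, S={0↦1, 1↦5}, K=[addR]>
8. <C=6, E=∅, S={0↦1, 1↦5}, K=[addL(1)]>
→ final value 7

Answer: 7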